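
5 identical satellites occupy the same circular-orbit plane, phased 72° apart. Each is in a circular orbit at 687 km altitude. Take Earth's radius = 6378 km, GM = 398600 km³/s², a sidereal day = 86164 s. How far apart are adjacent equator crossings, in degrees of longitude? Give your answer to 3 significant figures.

Semi-major axis a = 6378 + 687 = 7065 km. Period T = 2π√(a³/μ) = 2π√(7065³/398600) = 5909.9 s = 98.50 min.
Single-satellite node shift = (5909.9/86164) × 360° = 24.69°.
With 5 satellites evenly phased, successive equator crossings are 24.69/5 = 4.938° apart.

4.94°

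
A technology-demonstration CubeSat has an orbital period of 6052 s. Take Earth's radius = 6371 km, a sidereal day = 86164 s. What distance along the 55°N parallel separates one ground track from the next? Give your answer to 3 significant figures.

Node shift per orbit = (6052.0/86164) × 360° = 25.29°.
Equatorial spacing = 25.29 × 111.2 km/° = 2812 km.
At 55° latitude, spacing = 2812 × cos(55°) = 1613 km.

1610 km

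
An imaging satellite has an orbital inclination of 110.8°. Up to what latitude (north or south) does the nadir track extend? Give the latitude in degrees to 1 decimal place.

69.2°

Retrograde orbit: the ground track reaches ±(180° − i) = ±(180 − 110.8) = ±69.2°.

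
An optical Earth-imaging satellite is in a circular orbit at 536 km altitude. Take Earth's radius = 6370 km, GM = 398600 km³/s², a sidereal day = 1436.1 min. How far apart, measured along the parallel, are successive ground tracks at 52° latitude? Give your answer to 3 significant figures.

Semi-major axis a = 6370 + 536 = 6906 km. Period T = 2π√(a³/μ) = 2π√(6906³/398600) = 5711.5 s = 95.19 min.
Node shift per orbit = (5711.5/86166) × 360° = 23.86°.
Equatorial spacing = 23.86 × 111.2 km/° = 2653 km.
At 52° latitude, spacing = 2653 × cos(52°) = 1633 km.

1630 km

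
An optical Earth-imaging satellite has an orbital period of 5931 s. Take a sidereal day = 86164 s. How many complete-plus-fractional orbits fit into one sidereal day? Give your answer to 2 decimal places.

Orbits per sidereal day = 86164 / 5931.0 = 14.528.

14.53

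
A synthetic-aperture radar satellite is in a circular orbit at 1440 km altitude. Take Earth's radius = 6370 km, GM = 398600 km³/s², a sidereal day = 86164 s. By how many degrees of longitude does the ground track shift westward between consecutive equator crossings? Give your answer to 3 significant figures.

Semi-major axis a = 6370 + 1440 = 7810 km. Period T = 2π√(a³/μ) = 2π√(7810³/398600) = 6868.9 s = 114.48 min.
During one orbit Earth rotates (6868.9 / 86164) × 360° = 28.70°.

28.7°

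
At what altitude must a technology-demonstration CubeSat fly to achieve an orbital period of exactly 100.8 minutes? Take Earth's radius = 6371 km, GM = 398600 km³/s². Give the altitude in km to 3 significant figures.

804 km

T = 100.8 min = 6048.0 s.
From T = 2π√(a³/μ): a = (μ T²/4π²)^(1/3) = (398600 × 6048.0² / 4π²)^(1/3) = 7175 km.
Altitude h = a − R = 7175 − 6371 = 804 km.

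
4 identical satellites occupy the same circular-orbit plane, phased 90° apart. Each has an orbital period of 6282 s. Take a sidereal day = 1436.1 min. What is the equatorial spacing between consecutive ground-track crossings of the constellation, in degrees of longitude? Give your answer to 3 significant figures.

Single-satellite node shift = (6282.0/86166) × 360° = 26.25°.
With 4 satellites evenly phased, successive equator crossings are 26.25/4 = 6.562° apart.

6.56°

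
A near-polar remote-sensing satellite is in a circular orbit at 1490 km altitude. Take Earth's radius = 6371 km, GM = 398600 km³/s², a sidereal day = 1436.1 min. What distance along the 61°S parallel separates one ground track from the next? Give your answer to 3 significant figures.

1560 km

Semi-major axis a = 6371 + 1490 = 7861 km. Period T = 2π√(a³/μ) = 2π√(7861³/398600) = 6936.3 s = 115.61 min.
Node shift per orbit = (6936.3/86166) × 360° = 28.98°.
Equatorial spacing = 28.98 × 111.2 km/° = 3222 km.
At 61° latitude, spacing = 3222 × cos(61°) = 1562 km.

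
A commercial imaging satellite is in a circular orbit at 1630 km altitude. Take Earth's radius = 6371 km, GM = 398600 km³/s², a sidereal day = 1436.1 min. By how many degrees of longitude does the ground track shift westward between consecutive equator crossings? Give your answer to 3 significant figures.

Semi-major axis a = 6371 + 1630 = 8001 km. Period T = 2π√(a³/μ) = 2π√(8001³/398600) = 7122.4 s = 118.71 min.
During one orbit Earth rotates (7122.4 / 86166) × 360° = 29.76°.

29.8°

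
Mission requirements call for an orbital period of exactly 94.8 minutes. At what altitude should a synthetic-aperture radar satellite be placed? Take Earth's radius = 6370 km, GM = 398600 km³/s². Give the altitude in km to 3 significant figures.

517 km

T = 94.8 min = 5688.0 s.
From T = 2π√(a³/μ): a = (μ T²/4π²)^(1/3) = (398600 × 5688.0² / 4π²)^(1/3) = 6887 km.
Altitude h = a − R = 6887 − 6370 = 517 km.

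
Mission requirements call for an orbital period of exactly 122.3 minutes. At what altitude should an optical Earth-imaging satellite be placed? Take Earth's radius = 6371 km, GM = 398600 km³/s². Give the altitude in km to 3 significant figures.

1790 km

T = 122.3 min = 7338.0 s.
From T = 2π√(a³/μ): a = (μ T²/4π²)^(1/3) = (398600 × 7338.0² / 4π²)^(1/3) = 8162 km.
Altitude h = a − R = 8162 − 6371 = 1791 km.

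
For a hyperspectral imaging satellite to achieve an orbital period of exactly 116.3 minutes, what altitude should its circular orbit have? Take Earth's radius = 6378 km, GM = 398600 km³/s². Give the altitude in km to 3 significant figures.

1510 km

T = 116.3 min = 6978.0 s.
From T = 2π√(a³/μ): a = (μ T²/4π²)^(1/3) = (398600 × 6978.0² / 4π²)^(1/3) = 7892 km.
Altitude h = a − R = 7892 − 6378 = 1514 km.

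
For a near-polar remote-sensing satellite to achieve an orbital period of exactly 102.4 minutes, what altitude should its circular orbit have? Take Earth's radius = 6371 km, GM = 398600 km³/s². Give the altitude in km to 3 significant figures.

T = 102.4 min = 6144.0 s.
From T = 2π√(a³/μ): a = (μ T²/4π²)^(1/3) = (398600 × 6144.0² / 4π²)^(1/3) = 7250 km.
Altitude h = a − R = 7250 − 6371 = 879 km.

879 km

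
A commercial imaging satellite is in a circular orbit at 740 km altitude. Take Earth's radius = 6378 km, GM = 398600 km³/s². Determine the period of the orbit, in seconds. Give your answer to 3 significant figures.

Semi-major axis a = 6378 + 740 = 7118 km. Period T = 2π√(a³/μ) = 2π√(7118³/398600) = 5976.5 s = 99.61 min.

5980 seconds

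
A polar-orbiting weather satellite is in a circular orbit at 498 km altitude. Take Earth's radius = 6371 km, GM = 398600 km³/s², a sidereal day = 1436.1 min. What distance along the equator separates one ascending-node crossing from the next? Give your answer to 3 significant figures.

Semi-major axis a = 6371 + 498 = 6869 km. Period T = 2π√(a³/μ) = 2π√(6869³/398600) = 5665.7 s = 94.43 min.
During one orbit Earth rotates (5665.7 / 86166) × 360° = 23.67°.
At the equator that is 23.67° × (2π·6371/360) km/° = 23.67 × 111.2 = 2632 km.

2630 km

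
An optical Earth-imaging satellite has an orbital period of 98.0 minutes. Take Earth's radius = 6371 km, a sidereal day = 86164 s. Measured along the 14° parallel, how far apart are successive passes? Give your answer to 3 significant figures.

2650 km

T = 98.0 min = 5880.0 s.
Node shift per orbit = (5880.0/86164) × 360° = 24.57°.
Equatorial spacing = 24.57 × 111.2 km/° = 2732 km.
At 14° latitude, spacing = 2732 × cos(14°) = 2651 km.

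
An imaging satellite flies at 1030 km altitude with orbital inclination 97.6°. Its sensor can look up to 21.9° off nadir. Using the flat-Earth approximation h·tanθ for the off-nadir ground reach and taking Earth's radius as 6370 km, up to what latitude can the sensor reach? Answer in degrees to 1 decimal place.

Retrograde orbit: the ground track reaches ±(180° − i) = ±(180 − 97.6) = ±82.4°.
Sensor half-swath on the ground ≈ 1030·tan(21.9°) = 414 km = 3.72° of latitude.
Maximum observable latitude ≈ 82.4 + 3.72 = 86.1°.

86.1°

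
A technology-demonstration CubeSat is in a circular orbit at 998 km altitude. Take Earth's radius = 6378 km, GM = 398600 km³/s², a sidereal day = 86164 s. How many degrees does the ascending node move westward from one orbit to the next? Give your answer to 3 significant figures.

26.3°

Semi-major axis a = 6378 + 998 = 7376 km. Period T = 2π√(a³/μ) = 2π√(7376³/398600) = 6304.4 s = 105.07 min.
During one orbit Earth rotates (6304.4 / 86164) × 360° = 26.34°.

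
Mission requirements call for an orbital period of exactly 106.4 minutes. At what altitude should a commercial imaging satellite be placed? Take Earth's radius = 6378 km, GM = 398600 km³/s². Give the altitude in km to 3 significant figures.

1060 km

T = 106.4 min = 6384.0 s.
From T = 2π√(a³/μ): a = (μ T²/4π²)^(1/3) = (398600 × 6384.0² / 4π²)^(1/3) = 7438 km.
Altitude h = a − R = 7438 − 6378 = 1060 km.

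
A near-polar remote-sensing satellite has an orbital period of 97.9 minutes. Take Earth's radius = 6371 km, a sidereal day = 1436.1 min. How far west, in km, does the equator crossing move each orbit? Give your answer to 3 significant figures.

T = 97.9 min = 5874.0 s.
During one orbit Earth rotates (5874.0 / 86166) × 360° = 24.54°.
At the equator that is 24.54° × (2π·6371/360) km/° = 24.54 × 111.2 = 2729 km.

2730 km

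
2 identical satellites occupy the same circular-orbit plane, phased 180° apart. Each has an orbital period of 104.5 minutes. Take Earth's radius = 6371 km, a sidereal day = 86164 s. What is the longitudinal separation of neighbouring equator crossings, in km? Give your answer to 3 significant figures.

T = 104.5 min = 6270.0 s.
Single-satellite node shift = (6270.0/86164) × 360° = 26.20°.
With 2 satellites evenly phased, successive equator crossings are 26.20/2 = 13.098° apart.
That is 13.098 × 111.2 = 1456 km at the equator.

1460 km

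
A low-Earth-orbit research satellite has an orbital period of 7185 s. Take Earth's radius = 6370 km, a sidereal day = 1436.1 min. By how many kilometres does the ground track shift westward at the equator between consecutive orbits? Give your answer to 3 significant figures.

3340 km

During one orbit Earth rotates (7185.0 / 86166) × 360° = 30.02°.
At the equator that is 30.02° × (2π·6370/360) km/° = 30.02 × 111.2 = 3337 km.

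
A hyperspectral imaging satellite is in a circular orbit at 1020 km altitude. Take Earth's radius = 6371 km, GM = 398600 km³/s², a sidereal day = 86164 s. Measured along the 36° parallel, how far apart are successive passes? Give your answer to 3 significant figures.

Semi-major axis a = 6371 + 1020 = 7391 km. Period T = 2π√(a³/μ) = 2π√(7391³/398600) = 6323.6 s = 105.39 min.
Node shift per orbit = (6323.6/86164) × 360° = 26.42°.
Equatorial spacing = 26.42 × 111.2 km/° = 2938 km.
At 36° latitude, spacing = 2938 × cos(36°) = 2377 km.

2380 km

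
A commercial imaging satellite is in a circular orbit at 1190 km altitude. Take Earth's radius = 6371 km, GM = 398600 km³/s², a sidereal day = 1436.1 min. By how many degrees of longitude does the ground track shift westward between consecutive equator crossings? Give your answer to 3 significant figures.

27.3°

Semi-major axis a = 6371 + 1190 = 7561 km. Period T = 2π√(a³/μ) = 2π√(7561³/398600) = 6543.0 s = 109.05 min.
During one orbit Earth rotates (6543.0 / 86166) × 360° = 27.34°.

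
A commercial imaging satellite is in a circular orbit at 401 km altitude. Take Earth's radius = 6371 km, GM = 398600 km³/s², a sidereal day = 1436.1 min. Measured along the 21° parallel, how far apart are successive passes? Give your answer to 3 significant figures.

Semi-major axis a = 6371 + 401 = 6772 km. Period T = 2π√(a³/μ) = 2π√(6772³/398600) = 5546.1 s = 92.43 min.
Node shift per orbit = (5546.1/86166) × 360° = 23.17°.
Equatorial spacing = 23.17 × 111.2 km/° = 2577 km.
At 21° latitude, spacing = 2577 × cos(21°) = 2405 km.

2410 km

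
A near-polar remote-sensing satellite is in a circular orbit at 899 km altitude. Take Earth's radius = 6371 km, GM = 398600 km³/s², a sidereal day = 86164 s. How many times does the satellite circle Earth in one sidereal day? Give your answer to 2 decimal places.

13.97

Semi-major axis a = 6371 + 899 = 7270 km. Period T = 2π√(a³/μ) = 2π√(7270³/398600) = 6169.0 s = 102.82 min.
Orbits per sidereal day = 86164 / 6169.0 = 13.967.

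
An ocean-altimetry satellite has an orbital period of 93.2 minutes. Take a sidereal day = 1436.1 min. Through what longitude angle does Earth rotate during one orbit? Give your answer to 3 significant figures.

T = 93.2 min = 5592.0 s.
During one orbit Earth rotates (5592.0 / 86166) × 360° = 23.36°.

23.4°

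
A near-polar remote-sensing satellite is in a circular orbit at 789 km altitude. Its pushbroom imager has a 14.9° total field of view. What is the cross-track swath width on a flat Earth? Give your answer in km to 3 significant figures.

206 km

Half-angle = 14.9°/2 = 7.45°.
Swath width ≈ 2h·tan(θ/2) = 2 × 789 × tan(7.45°) = 206.3 km.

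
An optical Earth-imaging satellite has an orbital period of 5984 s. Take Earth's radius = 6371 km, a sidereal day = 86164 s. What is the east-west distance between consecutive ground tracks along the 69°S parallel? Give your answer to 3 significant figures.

996 km

Node shift per orbit = (5984.0/86164) × 360° = 25.00°.
Equatorial spacing = 25.00 × 111.2 km/° = 2780 km.
At 69° latitude, spacing = 2780 × cos(69°) = 996 km.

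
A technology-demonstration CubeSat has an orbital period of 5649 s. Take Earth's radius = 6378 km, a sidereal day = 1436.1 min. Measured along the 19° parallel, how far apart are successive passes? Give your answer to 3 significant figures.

Node shift per orbit = (5649.0/86166) × 360° = 23.60°.
Equatorial spacing = 23.60 × 111.3 km/° = 2627 km.
At 19° latitude, spacing = 2627 × cos(19°) = 2484 km.

2480 km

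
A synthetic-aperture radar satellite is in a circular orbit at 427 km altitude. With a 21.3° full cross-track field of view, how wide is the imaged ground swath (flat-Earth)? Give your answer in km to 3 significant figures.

161 km

Half-angle = 21.3°/2 = 10.65°.
Swath width ≈ 2h·tan(θ/2) = 2 × 427 × tan(10.65°) = 160.6 km.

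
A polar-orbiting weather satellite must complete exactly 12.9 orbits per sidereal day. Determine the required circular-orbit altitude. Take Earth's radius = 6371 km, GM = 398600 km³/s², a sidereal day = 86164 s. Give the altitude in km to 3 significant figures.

Required period T = 86164 / 12.9 = 6679.4 s.
From T = 2π√(a³/μ): a = (μ T²/4π²)^(1/3) = (398600 × 6679.4² / 4π²)^(1/3) = 7666 km.
Altitude h = a − R = 7666 − 6371 = 1295 km.

1290 km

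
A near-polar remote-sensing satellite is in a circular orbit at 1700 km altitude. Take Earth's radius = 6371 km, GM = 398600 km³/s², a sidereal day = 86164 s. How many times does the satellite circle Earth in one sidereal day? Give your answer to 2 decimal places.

11.94

Semi-major axis a = 6371 + 1700 = 8071 km. Period T = 2π√(a³/μ) = 2π√(8071³/398600) = 7216.1 s = 120.27 min.
Orbits per sidereal day = 86164 / 7216.1 = 11.941.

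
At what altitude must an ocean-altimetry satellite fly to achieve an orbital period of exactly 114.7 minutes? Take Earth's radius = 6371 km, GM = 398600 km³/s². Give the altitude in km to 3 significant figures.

1450 km

T = 114.7 min = 6882.0 s.
From T = 2π√(a³/μ): a = (μ T²/4π²)^(1/3) = (398600 × 6882.0² / 4π²)^(1/3) = 7820 km.
Altitude h = a − R = 7820 − 6371 = 1449 km.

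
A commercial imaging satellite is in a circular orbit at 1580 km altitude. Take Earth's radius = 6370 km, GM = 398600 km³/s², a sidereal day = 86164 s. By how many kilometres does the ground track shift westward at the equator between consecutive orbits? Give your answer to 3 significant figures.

Semi-major axis a = 6370 + 1580 = 7950 km. Period T = 2π√(a³/μ) = 2π√(7950³/398600) = 7054.4 s = 117.57 min.
During one orbit Earth rotates (7054.4 / 86164) × 360° = 29.47°.
At the equator that is 29.47° × (2π·6370/360) km/° = 29.47 × 111.2 = 3277 km.

3280 km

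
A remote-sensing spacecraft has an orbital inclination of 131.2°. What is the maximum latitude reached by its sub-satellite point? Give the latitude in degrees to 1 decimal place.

Retrograde orbit: the ground track reaches ±(180° − i) = ±(180 − 131.2) = ±48.8°.

48.8°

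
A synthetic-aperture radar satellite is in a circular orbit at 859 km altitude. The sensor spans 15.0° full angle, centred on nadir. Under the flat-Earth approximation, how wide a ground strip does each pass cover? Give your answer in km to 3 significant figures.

Half-angle = 15.0°/2 = 7.5°.
Swath width ≈ 2h·tan(θ/2) = 2 × 859 × tan(7.5°) = 226.2 km.

226 km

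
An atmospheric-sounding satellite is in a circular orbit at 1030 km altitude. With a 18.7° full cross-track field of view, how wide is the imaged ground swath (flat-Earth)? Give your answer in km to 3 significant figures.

Half-angle = 18.7°/2 = 9.35°.
Swath width ≈ 2h·tan(θ/2) = 2 × 1030 × tan(9.35°) = 339.2 km.

339 km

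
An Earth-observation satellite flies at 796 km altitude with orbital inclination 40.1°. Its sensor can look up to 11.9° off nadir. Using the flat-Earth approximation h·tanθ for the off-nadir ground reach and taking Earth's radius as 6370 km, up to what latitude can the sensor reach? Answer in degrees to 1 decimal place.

41.6°

For a prograde orbit the ground track reaches latitude ±i = ±40.1°.
Sensor half-swath on the ground ≈ 796·tan(11.9°) = 168 km = 1.51° of latitude.
Maximum observable latitude ≈ 40.1 + 1.51 = 41.6°.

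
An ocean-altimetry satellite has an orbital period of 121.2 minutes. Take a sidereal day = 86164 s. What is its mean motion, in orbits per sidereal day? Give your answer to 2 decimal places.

11.85

T = 121.2 min = 7272.0 s.
Orbits per sidereal day = 86164 / 7272.0 = 11.849.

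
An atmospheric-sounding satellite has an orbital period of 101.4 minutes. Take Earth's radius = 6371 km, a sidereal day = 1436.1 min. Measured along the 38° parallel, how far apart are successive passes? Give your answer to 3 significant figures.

2230 km

T = 101.4 min = 6084.0 s.
Node shift per orbit = (6084.0/86166) × 360° = 25.42°.
Equatorial spacing = 25.42 × 111.2 km/° = 2826 km.
At 38° latitude, spacing = 2826 × cos(38°) = 2227 km.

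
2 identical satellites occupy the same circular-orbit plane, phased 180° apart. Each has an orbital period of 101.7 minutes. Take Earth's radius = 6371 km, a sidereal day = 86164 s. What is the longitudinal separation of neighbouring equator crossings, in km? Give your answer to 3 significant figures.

1420 km

T = 101.7 min = 6102.0 s.
Single-satellite node shift = (6102.0/86164) × 360° = 25.49°.
With 2 satellites evenly phased, successive equator crossings are 25.49/2 = 12.747° apart.
That is 12.747 × 111.2 = 1417 km at the equator.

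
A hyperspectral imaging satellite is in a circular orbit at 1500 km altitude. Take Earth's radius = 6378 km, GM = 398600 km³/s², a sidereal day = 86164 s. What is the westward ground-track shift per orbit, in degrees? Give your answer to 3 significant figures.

29.1°

Semi-major axis a = 6378 + 1500 = 7878 km. Period T = 2π√(a³/μ) = 2π√(7878³/398600) = 6958.8 s = 115.98 min.
During one orbit Earth rotates (6958.8 / 86164) × 360° = 29.07°.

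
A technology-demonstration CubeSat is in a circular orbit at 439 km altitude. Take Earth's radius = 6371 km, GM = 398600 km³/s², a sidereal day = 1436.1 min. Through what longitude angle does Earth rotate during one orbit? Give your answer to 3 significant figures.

Semi-major axis a = 6371 + 439 = 6810 km. Period T = 2π√(a³/μ) = 2π√(6810³/398600) = 5592.8 s = 93.21 min.
During one orbit Earth rotates (5592.8 / 86166) × 360° = 23.37°.

23.4°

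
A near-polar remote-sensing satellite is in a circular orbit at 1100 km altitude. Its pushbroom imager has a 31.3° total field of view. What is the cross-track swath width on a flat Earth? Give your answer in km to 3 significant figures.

616 km

Half-angle = 31.3°/2 = 15.65°.
Swath width ≈ 2h·tan(θ/2) = 2 × 1100 × tan(15.65°) = 616.3 km.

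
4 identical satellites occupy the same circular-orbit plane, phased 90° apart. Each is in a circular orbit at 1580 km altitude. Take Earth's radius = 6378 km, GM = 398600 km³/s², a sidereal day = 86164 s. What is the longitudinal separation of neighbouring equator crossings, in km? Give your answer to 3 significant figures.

821 km

Semi-major axis a = 6378 + 1580 = 7958 km. Period T = 2π√(a³/μ) = 2π√(7958³/398600) = 7065.1 s = 117.75 min.
Single-satellite node shift = (7065.1/86164) × 360° = 29.52°.
With 4 satellites evenly phased, successive equator crossings are 29.52/4 = 7.380° apart.
That is 7.380 × 111.3 = 821 km at the equator.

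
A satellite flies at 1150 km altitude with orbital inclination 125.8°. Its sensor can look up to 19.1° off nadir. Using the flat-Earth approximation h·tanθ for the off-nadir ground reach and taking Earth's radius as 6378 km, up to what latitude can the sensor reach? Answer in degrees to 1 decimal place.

Retrograde orbit: the ground track reaches ±(180° − i) = ±(180 − 125.8) = ±54.2°.
Sensor half-swath on the ground ≈ 1150·tan(19.1°) = 398 km = 3.58° of latitude.
Maximum observable latitude ≈ 54.2 + 3.58 = 57.8°.

57.8°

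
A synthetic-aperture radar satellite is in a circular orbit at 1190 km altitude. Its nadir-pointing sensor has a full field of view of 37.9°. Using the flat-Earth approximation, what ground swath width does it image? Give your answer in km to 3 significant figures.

817 km

Half-angle = 37.9°/2 = 18.95°.
Swath width ≈ 2h·tan(θ/2) = 2 × 1190 × tan(18.95°) = 817.2 km.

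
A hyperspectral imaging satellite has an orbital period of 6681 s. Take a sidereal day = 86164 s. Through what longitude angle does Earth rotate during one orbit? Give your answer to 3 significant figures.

27.9°

During one orbit Earth rotates (6681.0 / 86164) × 360° = 27.91°.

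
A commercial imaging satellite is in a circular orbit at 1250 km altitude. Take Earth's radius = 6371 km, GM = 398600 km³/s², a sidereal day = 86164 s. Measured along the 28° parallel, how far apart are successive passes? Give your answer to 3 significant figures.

Semi-major axis a = 6371 + 1250 = 7621 km. Period T = 2π√(a³/μ) = 2π√(7621³/398600) = 6621.1 s = 110.35 min.
Node shift per orbit = (6621.1/86164) × 360° = 27.66°.
Equatorial spacing = 27.66 × 111.2 km/° = 3076 km.
At 28° latitude, spacing = 3076 × cos(28°) = 2716 km.

2720 km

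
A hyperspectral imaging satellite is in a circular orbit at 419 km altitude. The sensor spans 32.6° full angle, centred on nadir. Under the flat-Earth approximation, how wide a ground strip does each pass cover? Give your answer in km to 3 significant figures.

Half-angle = 32.6°/2 = 16.3°.
Swath width ≈ 2h·tan(θ/2) = 2 × 419 × tan(16.3°) = 245.0 km.

245 km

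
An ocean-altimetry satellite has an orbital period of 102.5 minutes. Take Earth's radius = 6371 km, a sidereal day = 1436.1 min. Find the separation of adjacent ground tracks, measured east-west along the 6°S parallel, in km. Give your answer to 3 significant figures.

2840 km

T = 102.5 min = 6150.0 s.
Node shift per orbit = (6150.0/86166) × 360° = 25.69°.
Equatorial spacing = 25.69 × 111.2 km/° = 2857 km.
At 6° latitude, spacing = 2857 × cos(6°) = 2841 km.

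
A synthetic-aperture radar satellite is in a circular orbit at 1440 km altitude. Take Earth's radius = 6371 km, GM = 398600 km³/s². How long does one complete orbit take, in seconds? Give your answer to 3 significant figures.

6870 seconds

Semi-major axis a = 6371 + 1440 = 7811 km. Period T = 2π√(a³/μ) = 2π√(7811³/398600) = 6870.2 s = 114.50 min.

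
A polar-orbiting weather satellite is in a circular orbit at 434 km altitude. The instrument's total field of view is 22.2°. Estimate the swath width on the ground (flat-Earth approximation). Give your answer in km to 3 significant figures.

170 km

Half-angle = 22.2°/2 = 11.1°.
Swath width ≈ 2h·tan(θ/2) = 2 × 434 × tan(11.1°) = 170.3 km.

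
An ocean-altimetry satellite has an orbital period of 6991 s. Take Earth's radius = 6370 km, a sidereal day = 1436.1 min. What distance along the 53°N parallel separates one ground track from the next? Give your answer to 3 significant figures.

1950 km

Node shift per orbit = (6991.0/86166) × 360° = 29.21°.
Equatorial spacing = 29.21 × 111.2 km/° = 3247 km.
At 53° latitude, spacing = 3247 × cos(53°) = 1954 km.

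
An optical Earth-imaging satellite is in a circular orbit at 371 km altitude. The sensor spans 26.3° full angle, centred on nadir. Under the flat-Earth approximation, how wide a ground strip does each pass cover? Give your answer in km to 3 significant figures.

Half-angle = 26.3°/2 = 13.15°.
Swath width ≈ 2h·tan(θ/2) = 2 × 371 × tan(13.15°) = 173.4 km.

173 km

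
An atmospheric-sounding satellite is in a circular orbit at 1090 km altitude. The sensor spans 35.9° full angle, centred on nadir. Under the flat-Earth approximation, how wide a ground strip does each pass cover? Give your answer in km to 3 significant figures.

706 km

Half-angle = 35.9°/2 = 17.95°.
Swath width ≈ 2h·tan(θ/2) = 2 × 1090 × tan(17.95°) = 706.2 km.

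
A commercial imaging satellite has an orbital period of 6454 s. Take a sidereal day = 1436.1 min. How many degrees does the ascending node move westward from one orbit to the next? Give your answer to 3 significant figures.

During one orbit Earth rotates (6454.0 / 86166) × 360° = 26.96°.

27.0°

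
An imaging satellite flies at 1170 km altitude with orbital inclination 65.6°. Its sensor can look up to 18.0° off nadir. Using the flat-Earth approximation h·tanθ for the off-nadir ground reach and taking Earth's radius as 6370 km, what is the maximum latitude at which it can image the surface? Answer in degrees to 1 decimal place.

For a prograde orbit the ground track reaches latitude ±i = ±65.6°.
Sensor half-swath on the ground ≈ 1170·tan(18.0°) = 380 km = 3.42° of latitude.
Maximum observable latitude ≈ 65.6 + 3.42 = 69.0°.

69.0°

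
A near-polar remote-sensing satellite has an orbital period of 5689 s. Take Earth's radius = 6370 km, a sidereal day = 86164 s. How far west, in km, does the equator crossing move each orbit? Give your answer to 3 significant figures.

During one orbit Earth rotates (5689.0 / 86164) × 360° = 23.77°.
At the equator that is 23.77° × (2π·6370/360) km/° = 23.77 × 111.2 = 2643 km.

2640 km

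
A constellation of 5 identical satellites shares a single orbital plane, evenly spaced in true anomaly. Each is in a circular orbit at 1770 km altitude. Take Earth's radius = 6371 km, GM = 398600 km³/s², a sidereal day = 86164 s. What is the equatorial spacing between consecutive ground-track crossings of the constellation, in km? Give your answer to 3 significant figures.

679 km

Semi-major axis a = 6371 + 1770 = 8141 km. Period T = 2π√(a³/μ) = 2π√(8141³/398600) = 7310.2 s = 121.84 min.
Single-satellite node shift = (7310.2/86164) × 360° = 30.54°.
With 5 satellites evenly phased, successive equator crossings are 30.54/5 = 6.108° apart.
That is 6.108 × 111.2 = 679 km at the equator.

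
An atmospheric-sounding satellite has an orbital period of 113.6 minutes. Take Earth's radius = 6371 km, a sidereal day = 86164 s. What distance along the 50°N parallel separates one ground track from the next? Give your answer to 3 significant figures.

2040 km

T = 113.6 min = 6816.0 s.
Node shift per orbit = (6816.0/86164) × 360° = 28.48°.
Equatorial spacing = 28.48 × 111.2 km/° = 3167 km.
At 50° latitude, spacing = 3167 × cos(50°) = 2035 km.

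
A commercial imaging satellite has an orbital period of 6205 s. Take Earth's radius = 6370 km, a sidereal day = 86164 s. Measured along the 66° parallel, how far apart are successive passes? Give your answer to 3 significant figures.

1170 km

Node shift per orbit = (6205.0/86164) × 360° = 25.92°.
Equatorial spacing = 25.92 × 111.2 km/° = 2882 km.
At 66° latitude, spacing = 2882 × cos(66°) = 1172 km.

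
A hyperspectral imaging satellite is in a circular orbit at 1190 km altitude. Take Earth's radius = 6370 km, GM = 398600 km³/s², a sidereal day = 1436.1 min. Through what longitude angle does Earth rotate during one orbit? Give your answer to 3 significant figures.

Semi-major axis a = 6370 + 1190 = 7560 km. Period T = 2π√(a³/μ) = 2π√(7560³/398600) = 6541.7 s = 109.03 min.
During one orbit Earth rotates (6541.7 / 86166) × 360° = 27.33°.

27.3°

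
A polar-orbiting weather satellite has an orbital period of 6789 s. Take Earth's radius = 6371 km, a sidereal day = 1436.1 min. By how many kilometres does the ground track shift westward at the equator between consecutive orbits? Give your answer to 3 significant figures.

3150 km

During one orbit Earth rotates (6789.0 / 86166) × 360° = 28.36°.
At the equator that is 28.36° × (2π·6371/360) km/° = 28.36 × 111.2 = 3154 km.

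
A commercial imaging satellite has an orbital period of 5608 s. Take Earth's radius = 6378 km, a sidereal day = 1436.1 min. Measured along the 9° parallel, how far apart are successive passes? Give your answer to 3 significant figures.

2580 km

Node shift per orbit = (5608.0/86166) × 360° = 23.43°.
Equatorial spacing = 23.43 × 111.3 km/° = 2608 km.
At 9° latitude, spacing = 2608 × cos(9°) = 2576 km.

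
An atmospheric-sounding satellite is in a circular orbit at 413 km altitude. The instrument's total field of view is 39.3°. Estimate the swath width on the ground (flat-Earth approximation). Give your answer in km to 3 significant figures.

295 km

Half-angle = 39.3°/2 = 19.65°.
Swath width ≈ 2h·tan(θ/2) = 2 × 413 × tan(19.65°) = 294.9 km.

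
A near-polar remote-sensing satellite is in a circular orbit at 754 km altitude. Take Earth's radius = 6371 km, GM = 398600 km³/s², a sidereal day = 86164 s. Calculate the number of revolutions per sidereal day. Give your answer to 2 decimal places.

Semi-major axis a = 6371 + 754 = 7125 km. Period T = 2π√(a³/μ) = 2π√(7125³/398600) = 5985.3 s = 99.76 min.
Orbits per sidereal day = 86164 / 5985.3 = 14.396.

14.40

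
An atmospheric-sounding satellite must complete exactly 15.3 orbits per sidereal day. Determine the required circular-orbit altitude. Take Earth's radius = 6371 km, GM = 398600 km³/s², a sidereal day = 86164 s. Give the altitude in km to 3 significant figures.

470 km

Required period T = 86164 / 15.3 = 5631.6 s.
From T = 2π√(a³/μ): a = (μ T²/4π²)^(1/3) = (398600 × 5631.6² / 4π²)^(1/3) = 6841 km.
Altitude h = a − R = 6841 − 6371 = 470 km.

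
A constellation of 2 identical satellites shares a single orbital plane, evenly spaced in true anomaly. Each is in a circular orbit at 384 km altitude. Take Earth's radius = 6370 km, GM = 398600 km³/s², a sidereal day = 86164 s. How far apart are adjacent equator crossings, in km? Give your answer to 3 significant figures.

Semi-major axis a = 6370 + 384 = 6754 km. Period T = 2π√(a³/μ) = 2π√(6754³/398600) = 5524.0 s = 92.07 min.
Single-satellite node shift = (5524.0/86164) × 360° = 23.08°.
With 2 satellites evenly phased, successive equator crossings are 23.08/2 = 11.540° apart.
That is 11.540 × 111.2 = 1283 km at the equator.

1280 km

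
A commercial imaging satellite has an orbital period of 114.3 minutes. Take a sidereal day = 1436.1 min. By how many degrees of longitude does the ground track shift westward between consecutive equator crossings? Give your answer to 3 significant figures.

28.7°

T = 114.3 min = 6858.0 s.
During one orbit Earth rotates (6858.0 / 86166) × 360° = 28.65°.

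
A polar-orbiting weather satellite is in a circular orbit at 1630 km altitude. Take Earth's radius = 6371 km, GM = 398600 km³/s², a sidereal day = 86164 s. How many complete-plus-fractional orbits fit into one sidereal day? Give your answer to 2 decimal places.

12.10

Semi-major axis a = 6371 + 1630 = 8001 km. Period T = 2π√(a³/μ) = 2π√(8001³/398600) = 7122.4 s = 118.71 min.
Orbits per sidereal day = 86164 / 7122.4 = 12.098.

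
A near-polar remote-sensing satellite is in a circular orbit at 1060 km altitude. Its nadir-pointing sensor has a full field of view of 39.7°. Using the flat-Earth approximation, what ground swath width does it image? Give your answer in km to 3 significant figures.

Half-angle = 39.7°/2 = 19.85°.
Swath width ≈ 2h·tan(θ/2) = 2 × 1060 × tan(19.85°) = 765.3 km.

765 km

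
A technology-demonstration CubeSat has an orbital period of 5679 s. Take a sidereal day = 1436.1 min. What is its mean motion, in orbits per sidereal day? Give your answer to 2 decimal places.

15.17

Orbits per sidereal day = 86166 / 5679.0 = 15.173.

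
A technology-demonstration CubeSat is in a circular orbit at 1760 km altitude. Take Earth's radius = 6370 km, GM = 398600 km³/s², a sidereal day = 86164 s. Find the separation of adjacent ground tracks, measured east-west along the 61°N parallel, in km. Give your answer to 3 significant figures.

Semi-major axis a = 6370 + 1760 = 8130 km. Period T = 2π√(a³/μ) = 2π√(8130³/398600) = 7295.4 s = 121.59 min.
Node shift per orbit = (7295.4/86164) × 360° = 30.48°.
Equatorial spacing = 30.48 × 111.2 km/° = 3389 km.
At 61° latitude, spacing = 3389 × cos(61°) = 1643 km.

1640 km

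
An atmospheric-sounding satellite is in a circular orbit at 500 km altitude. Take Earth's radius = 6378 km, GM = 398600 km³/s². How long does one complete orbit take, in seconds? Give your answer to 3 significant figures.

5680 seconds

Semi-major axis a = 6378 + 500 = 6878 km. Period T = 2π√(a³/μ) = 2π√(6878³/398600) = 5676.8 s = 94.61 min.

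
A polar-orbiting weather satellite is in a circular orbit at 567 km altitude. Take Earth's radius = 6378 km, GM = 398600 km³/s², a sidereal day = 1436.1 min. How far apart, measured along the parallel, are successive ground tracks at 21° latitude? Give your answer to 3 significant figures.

2500 km

Semi-major axis a = 6378 + 567 = 6945 km. Period T = 2π√(a³/μ) = 2π√(6945³/398600) = 5760.0 s = 96.00 min.
Node shift per orbit = (5760.0/86166) × 360° = 24.07°.
Equatorial spacing = 24.07 × 111.3 km/° = 2679 km.
At 21° latitude, spacing = 2679 × cos(21°) = 2501 km.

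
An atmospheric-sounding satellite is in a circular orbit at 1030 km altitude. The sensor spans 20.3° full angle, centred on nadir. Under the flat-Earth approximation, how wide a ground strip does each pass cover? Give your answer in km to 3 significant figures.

369 km

Half-angle = 20.3°/2 = 10.15°.
Swath width ≈ 2h·tan(θ/2) = 2 × 1030 × tan(10.15°) = 368.8 km.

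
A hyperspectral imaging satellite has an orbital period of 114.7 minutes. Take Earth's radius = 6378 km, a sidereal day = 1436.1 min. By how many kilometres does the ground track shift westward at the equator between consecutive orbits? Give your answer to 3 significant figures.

3200 km

T = 114.7 min = 6882.0 s.
During one orbit Earth rotates (6882.0 / 86166) × 360° = 28.75°.
At the equator that is 28.75° × (2π·6378/360) km/° = 28.75 × 111.3 = 3201 km.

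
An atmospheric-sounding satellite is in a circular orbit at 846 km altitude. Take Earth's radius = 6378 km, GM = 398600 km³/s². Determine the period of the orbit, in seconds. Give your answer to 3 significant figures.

6110 seconds

Semi-major axis a = 6378 + 846 = 7224 km. Period T = 2π√(a³/μ) = 2π√(7224³/398600) = 6110.5 s = 101.84 min.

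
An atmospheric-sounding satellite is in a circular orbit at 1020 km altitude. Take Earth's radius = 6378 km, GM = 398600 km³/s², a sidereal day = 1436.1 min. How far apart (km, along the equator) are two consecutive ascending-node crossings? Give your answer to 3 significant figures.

Semi-major axis a = 6378 + 1020 = 7398 km. Period T = 2π√(a³/μ) = 2π√(7398³/398600) = 6332.6 s = 105.54 min.
During one orbit Earth rotates (6332.6 / 86166) × 360° = 26.46°.
At the equator that is 26.46° × (2π·6378/360) km/° = 26.46 × 111.3 = 2945 km.

2950 km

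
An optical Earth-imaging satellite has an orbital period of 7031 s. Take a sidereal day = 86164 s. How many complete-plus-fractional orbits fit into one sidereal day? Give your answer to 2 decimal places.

Orbits per sidereal day = 86164 / 7031.0 = 12.255.

12.25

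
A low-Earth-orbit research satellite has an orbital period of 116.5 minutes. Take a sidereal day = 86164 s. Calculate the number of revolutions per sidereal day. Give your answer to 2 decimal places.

T = 116.5 min = 6990.0 s.
Orbits per sidereal day = 86164 / 6990.0 = 12.327.

12.33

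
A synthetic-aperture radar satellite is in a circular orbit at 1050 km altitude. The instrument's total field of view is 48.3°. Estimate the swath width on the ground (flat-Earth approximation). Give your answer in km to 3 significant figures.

Half-angle = 48.3°/2 = 24.15°.
Swath width ≈ 2h·tan(θ/2) = 2 × 1050 × tan(24.15°) = 941.6 km.

942 km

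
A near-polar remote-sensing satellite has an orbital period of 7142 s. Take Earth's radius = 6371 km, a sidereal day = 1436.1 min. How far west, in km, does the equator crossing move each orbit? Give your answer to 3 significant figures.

During one orbit Earth rotates (7142.0 / 86166) × 360° = 29.84°.
At the equator that is 29.84° × (2π·6371/360) km/° = 29.84 × 111.2 = 3318 km.

3320 km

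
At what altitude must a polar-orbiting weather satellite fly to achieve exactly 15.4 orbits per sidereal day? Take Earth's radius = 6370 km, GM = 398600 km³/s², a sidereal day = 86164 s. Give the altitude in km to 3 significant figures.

Required period T = 86164 / 15.4 = 5595.1 s.
From T = 2π√(a³/μ): a = (μ T²/4π²)^(1/3) = (398600 × 5595.1² / 4π²)^(1/3) = 6812 km.
Altitude h = a − R = 6812 − 6370 = 442 km.

442 km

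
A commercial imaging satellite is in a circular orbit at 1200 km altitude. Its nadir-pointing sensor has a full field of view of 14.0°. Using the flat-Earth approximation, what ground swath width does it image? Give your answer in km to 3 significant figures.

Half-angle = 14.0°/2 = 7°.
Swath width ≈ 2h·tan(θ/2) = 2 × 1200 × tan(7°) = 294.7 km.

295 km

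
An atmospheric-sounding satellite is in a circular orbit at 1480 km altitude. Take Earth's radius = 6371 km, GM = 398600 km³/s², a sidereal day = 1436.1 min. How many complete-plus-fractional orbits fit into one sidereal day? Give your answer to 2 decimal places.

12.45

Semi-major axis a = 6371 + 1480 = 7851 km. Period T = 2π√(a³/μ) = 2π√(7851³/398600) = 6923.1 s = 115.38 min.
Orbits per sidereal day = 86166 / 6923.1 = 12.446.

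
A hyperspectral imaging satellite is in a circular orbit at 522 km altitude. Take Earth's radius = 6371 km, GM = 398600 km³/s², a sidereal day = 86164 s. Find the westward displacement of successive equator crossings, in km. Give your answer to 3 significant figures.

2650 km

Semi-major axis a = 6371 + 522 = 6893 km. Period T = 2π√(a³/μ) = 2π√(6893³/398600) = 5695.4 s = 94.92 min.
During one orbit Earth rotates (5695.4 / 86164) × 360° = 23.80°.
At the equator that is 23.80° × (2π·6371/360) km/° = 23.80 × 111.2 = 2646 km.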